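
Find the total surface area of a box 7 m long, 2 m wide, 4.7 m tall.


Shape: rectangular prism
l = 7 m, w = 2 m, h = 4.7 m
Formula: SA = 2(lw + lh + wh)
lw = 14, lh = 32.9, wh = 9.4
lw + lh + wh = 56.3
SA = 2 * 56.3
SA = 112.6
112.6 m^2


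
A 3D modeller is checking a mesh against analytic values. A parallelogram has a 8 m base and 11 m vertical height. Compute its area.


Shape: parallelogram
Base b = 8 m, Height h = 11 m
Formula: A = b * h
A = 8 * 11
A = 88
88 m^2


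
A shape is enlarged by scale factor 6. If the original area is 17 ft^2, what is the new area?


Linear scale factor k = 6
Original area = 17 ft^2
Rule: under a linear scaling by k, areas scale by k^2.
k^2 = 6^2 = 36
New area = 17 * 36
New area = 612
612 ft^2


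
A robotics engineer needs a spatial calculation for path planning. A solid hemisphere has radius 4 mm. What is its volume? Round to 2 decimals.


Shape: hemisphere (half of a sphere)
Radius r = 4 mm
Formula: V = (1/2) * (4/3) * pi * r^3 = (2/3) * pi * r^3
r^3 = 64
(2/3) * 64 = 42.666667
V = 42.666667 * pi
V = 134.04
134.04 mm^3


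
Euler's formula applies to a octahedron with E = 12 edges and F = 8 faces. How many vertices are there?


Polyhedron: octahedron
Euler's formula for convex polyhedra: V - E + F = 2
Given: E = 12 edges and F = 8 faces
Solve for V:
V = 2 + E - F = 2 + 12 - 8 = 6
6 vertices


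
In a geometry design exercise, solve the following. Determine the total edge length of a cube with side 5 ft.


Shape: cube
Side s = 5 ft
A cube has 12 edges, all equal.
Formula: total edge length = 12 * s
Total = 12 * 5
Total = 60
60 ft


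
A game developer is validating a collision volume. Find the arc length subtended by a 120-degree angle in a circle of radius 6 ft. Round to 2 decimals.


Shape: circular arc
Radius r = 6 ft, Angle = 120 degrees
Formula: L = (angle/360) * 2 * pi * r
2 * pi * r = 12 * pi
L = (120/360) * 12 * pi
L = 4 * pi
L = 12.57
12.57 ft


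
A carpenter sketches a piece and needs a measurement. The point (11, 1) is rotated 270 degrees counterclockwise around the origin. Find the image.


Transformation: rotation about the origin
Original point: (11, 1)
Rule for 270 deg counterclockwise: (x, y) -> (y, -x)
Apply: (11, 1) -> (1, -11)
(1, -11)


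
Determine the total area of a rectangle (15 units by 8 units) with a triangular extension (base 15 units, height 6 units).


Composite shape: rectangle + triangle
Rectangle area = 15 * 8 = 120
Triangle area = 0.5 * 15 * 6 = 45
Total = 120 + 45
Total = 165
165 units^2


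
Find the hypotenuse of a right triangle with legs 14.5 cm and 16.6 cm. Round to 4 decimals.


Shape: right triangle
Legs a = 14.5 cm, b = 16.6 cm
Formula: c = sqrt(a^2 + b^2)
a^2 = 210.25, b^2 = 275.56
a^2 + b^2 = 485.81
c = sqrt(485.81)
c = 22.0411
22.0411 cm


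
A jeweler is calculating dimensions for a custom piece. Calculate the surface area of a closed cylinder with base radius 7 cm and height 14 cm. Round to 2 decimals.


Shape: closed cylinder
Radius r = 7 cm, Height h = 14 cm
Formula: SA = 2*pi*r^2 + 2*pi*r*h = 2*pi*r*(r + h)
r + h = 21
2 * r * (r + h) = 2 * 7 * 21 = 294
SA = 294 * pi
SA = 923.63
923.63 cm^2


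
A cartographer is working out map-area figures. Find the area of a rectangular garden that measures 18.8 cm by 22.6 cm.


Shape: rectangle
Length l = 18.8 cm, Width w = 22.6 cm
Formula: A = l * w
A = 18.8 * 22.6
A = 424.88
424.88 cm^2


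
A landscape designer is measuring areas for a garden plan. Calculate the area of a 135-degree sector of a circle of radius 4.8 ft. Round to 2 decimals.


Shape: circular sector
Radius r = 4.8 ft, Angle = 135 degrees
Formula: A = (angle/360) * pi * r^2
r^2 = 23.04
Fraction of circle = 135/360
A = (135/360) * pi * 23.04
A = 8.64 * pi
A = 27.14
27.14 ft^2


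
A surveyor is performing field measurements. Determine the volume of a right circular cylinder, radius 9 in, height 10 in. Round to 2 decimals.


Shape: cylinder
Radius r = 9 in, Height h = 10 in
Formula: V = pi * r^2 * h
r^2 = 81
V = pi * 81 * 10
V = 810 * pi
V = 2544.69
2544.69 in^3


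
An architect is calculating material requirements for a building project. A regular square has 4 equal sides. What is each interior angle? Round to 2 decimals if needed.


Shape: regular square (4 sides)
Formula: interior angle = (n - 2) * 180 / n
(n - 2) = 2
(n - 2) * 180 = 360
angle = 360 / 4
angle = 90
90 degrees


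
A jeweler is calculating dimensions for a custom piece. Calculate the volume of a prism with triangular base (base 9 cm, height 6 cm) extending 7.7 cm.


Shape: triangular prism
Triangle base = 9 cm, triangle height = 6 cm, prism length L = 7.7 cm
Formula: V = (1/2 * b * h_tri) * L
Cross-section area = 0.5 * 9 * 6 = 27
V = 27 * 7.7
V = 207.9
207.9 cm^3


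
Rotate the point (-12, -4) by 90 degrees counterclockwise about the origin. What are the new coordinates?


Transformation: rotation about the origin
Original point: (-12, -4)
Rule for 90 deg counterclockwise: (x, y) -> (-y, x)
Apply: (-12, -4) -> (4, -12)
(4, -12)


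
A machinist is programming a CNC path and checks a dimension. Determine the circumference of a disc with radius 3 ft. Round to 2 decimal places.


Shape: circle
Radius r = 3 ft
Formula: C = 2 * pi * r
C = 2 * pi * 3
C = 6 * pi
C = 18.85
18.85 ft


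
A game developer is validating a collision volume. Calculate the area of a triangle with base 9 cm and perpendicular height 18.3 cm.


Shape: triangle
Base b = 9 cm, Height h = 18.3 cm
Formula: A = (1/2) * b * h
A = 0.5 * 9 * 18.3
A = 0.5 * 164.7
A = 82.35
82.35 cm^2


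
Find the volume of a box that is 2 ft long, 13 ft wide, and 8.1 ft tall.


Shape: rectangular prism
l = 2 ft, w = 13 ft, h = 8.1 ft
Formula: V = l * w * h
V = 2 * 13 * 8.1
V = 26 * 8.1
V = 210.6
210.6 ft^3


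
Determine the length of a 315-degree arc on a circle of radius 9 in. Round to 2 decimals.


Shape: circular arc
Radius r = 9 in, Angle = 315 degrees
Formula: L = (angle/360) * 2 * pi * r
2 * pi * r = 18 * pi
L = (315/360) * 18 * pi
L = 15.75 * pi
L = 49.48
49.48 in


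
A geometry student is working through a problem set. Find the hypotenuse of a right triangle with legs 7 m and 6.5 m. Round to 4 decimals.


Shape: right triangle
Legs a = 7 m, b = 6.5 m
Formula: c = sqrt(a^2 + b^2)
a^2 = 49, b^2 = 42.25
a^2 + b^2 = 91.25
c = sqrt(91.25)
c = 9.5525
9.5525 m


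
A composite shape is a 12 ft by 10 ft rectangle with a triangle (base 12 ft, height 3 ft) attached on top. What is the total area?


Composite shape: rectangle + triangle
Rectangle area = 12 * 10 = 120
Triangle area = 0.5 * 12 * 3 = 18
Total = 120 + 18
Total = 138
138 ft^2


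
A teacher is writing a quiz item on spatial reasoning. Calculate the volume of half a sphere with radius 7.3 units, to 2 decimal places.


Shape: hemisphere (half of a sphere)
Radius r = 7.3 units
Formula: V = (1/2) * (4/3) * pi * r^3 = (2/3) * pi * r^3
r^3 = 389.017
(2/3) * 389.017 = 259.344667
V = 259.344667 * pi
V = 814.76
814.76 units^3


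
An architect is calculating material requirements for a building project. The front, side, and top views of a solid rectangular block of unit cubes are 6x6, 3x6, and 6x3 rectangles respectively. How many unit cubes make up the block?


Orthographic views of a solid rectangular block:
Front view 6 x 6 -> length = 6, height = 6
Side view 3 x 6 -> width = 3, height = 6 (consistent)
Top view 6 x 3 -> confirms length = 6, width = 3
The block is 6 x 3 x 6.
Total unit cubes = 6 * 3 * 6 = 108
108 unit cubes


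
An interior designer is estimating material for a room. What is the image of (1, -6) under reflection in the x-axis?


Transformation: reflection
Original point: (1, -6)
Rule for reflection over the x-axis: (x, y) -> (x, -y)
Apply: (1, -6) -> (1, 6)
(1, 6)


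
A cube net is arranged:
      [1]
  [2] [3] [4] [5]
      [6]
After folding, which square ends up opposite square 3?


Net: cross layout. Take square 3 as the base (bottom).
Fold the four squares in the horizontal row up around 3: 2 -> left, 4 -> right, 5 wraps to the top.
Fold 1 and 6 up from 3: 1 -> back, 6 -> front.
Opposite pairs are therefore: (1, 6), (2, 4), (3, 5).
Face 3 is opposite face 5.
face 5


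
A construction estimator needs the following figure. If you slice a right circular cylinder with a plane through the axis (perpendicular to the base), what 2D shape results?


Solid: right circular cylinder
Cutting plane: through the axis (perpendicular to the base)
Visualize the intersection of the plane with the solid's surface.
The boundary of the cut region is a rectangle.
rectangle


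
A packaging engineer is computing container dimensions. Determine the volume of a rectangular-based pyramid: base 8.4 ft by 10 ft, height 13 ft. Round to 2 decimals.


Shape: rectangular pyramid
Base: 8.4 ft x 10 ft, Height h = 13 ft
Formula: V = (1/3) * base_area * h
base_area = 8.4 * 10 = 84
base_area * h = 84 * 13 = 1092
V = 1092 / 3
V = 364
364 ft^3


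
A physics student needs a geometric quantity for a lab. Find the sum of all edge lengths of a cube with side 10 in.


Shape: cube
Side s = 10 in
A cube has 12 edges, all equal.
Formula: total edge length = 12 * s
Total = 12 * 10
Total = 120
120 in


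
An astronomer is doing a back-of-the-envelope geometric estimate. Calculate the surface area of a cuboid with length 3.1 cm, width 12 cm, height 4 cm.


Shape: rectangular prism
l = 3.1 cm, w = 12 cm, h = 4 cm
Formula: SA = 2(lw + lh + wh)
lw = 37.2, lh = 12.4, wh = 48
lw + lh + wh = 97.6
SA = 2 * 97.6
SA = 195.2
195.2 cm^2


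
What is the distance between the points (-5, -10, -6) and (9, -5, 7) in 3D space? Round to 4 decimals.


3D distance between two points
P1 = (-5, -10, -6), P2 = (9, -5, 7)
Formula: d = sqrt((x2-x1)^2 + (y2-y1)^2 + (z2-z1)^2)
dx = 9 - -5 = 14
dy = -5 - -10 = 5
dz = 7 - -6 = 13
dx^2 + dy^2 + dz^2 = 196 + 25 + 169 = 390
d = sqrt(390)
d = 19.7484
19.7484 units


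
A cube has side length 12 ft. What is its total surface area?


Shape: cube
Side s = 12 ft
A cube has 6 square faces.
Formula: SA = 6 * s^2
s^2 = 144
SA = 6 * 144
SA = 864
864 ft^2


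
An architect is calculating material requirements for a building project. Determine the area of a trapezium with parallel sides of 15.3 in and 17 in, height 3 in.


Shape: trapezoid
Parallel sides a = 15.3 in, b = 17 in; Height h = 3 in
Formula: A = (a + b) * h / 2
a + b = 15.3 + 17 = 32.3
A = 32.3 * 3 / 2
A = 96.9 / 2
A = 48.45
48.45 in^2


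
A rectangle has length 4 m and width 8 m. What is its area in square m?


Shape: rectangle
Length l = 4 m, Width w = 8 m
Formula: A = l * w
A = 4 * 8
A = 32
32 m^2


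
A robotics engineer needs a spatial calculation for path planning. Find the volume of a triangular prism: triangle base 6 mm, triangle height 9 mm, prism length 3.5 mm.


Shape: triangular prism
Triangle base = 6 mm, triangle height = 9 mm, prism length L = 3.5 mm
Formula: V = (1/2 * b * h_tri) * L
Cross-section area = 0.5 * 6 * 9 = 27
V = 27 * 3.5
V = 94.5
94.5 mm^3


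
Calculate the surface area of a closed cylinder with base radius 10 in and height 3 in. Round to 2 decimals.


Shape: closed cylinder
Radius r = 10 in, Height h = 3 in
Formula: SA = 2*pi*r^2 + 2*pi*r*h = 2*pi*r*(r + h)
r + h = 13
2 * r * (r + h) = 2 * 10 * 13 = 260
SA = 260 * pi
SA = 816.81
816.81 in^2


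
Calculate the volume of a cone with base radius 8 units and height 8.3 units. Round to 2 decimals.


Shape: cone
Radius r = 8 units, Height h = 8.3 units
Formula: V = (1/3) * pi * r^2 * h
r^2 = 64
pi * r^2 * h = pi * 64 * 8.3 = 531.2 * pi
V = 531.2 * pi / 3
V = 556.27
556.27 units^3


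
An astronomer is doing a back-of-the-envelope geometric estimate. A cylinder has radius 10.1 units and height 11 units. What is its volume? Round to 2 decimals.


Shape: cylinder
Radius r = 10.1 units, Height h = 11 units
Formula: V = pi * r^2 * h
r^2 = 102.01
V = pi * 102.01 * 11
V = 1122.11 * pi
V = 3525.21
3525.21 units^3


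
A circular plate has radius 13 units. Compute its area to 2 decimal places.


Shape: circle
Radius r = 13 units
Formula: A = pi * r^2
r^2 = 13^2 = 169
A = pi * 169
A = 530.93
530.93 units^2


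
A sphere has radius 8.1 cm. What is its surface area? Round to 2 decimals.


Shape: sphere
Radius r = 8.1 cm
Formula: SA = 4 * pi * r^2
r^2 = 65.61
SA = 4 * pi * 65.61
SA = 262.44 * pi
SA = 824.48
824.48 cm^2


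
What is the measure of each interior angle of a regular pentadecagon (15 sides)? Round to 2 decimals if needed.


Shape: regular pentadecagon (15 sides)
Formula: interior angle = (n - 2) * 180 / n
(n - 2) = 13
(n - 2) * 180 = 2340
angle = 2340 / 15
angle = 156
156 degrees


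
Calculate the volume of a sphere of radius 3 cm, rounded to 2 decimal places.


Shape: sphere
Radius r = 3 cm
Formula: V = (4/3) * pi * r^3
r^3 = 27
(4/3) * 27 = 36
V = 36 * pi
V = 113.1
113.1 cm^3


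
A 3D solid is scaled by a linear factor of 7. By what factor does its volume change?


Linear scale factor k = 7
Rule: under a linear scaling by k, volumes scale by k^3.
k^3 = 7 * 7 * 7
k^3 = 49 * 7
k^3 = 343
Volume scales by a factor of 343.
343 (dimensionless)


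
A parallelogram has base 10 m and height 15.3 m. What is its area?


Shape: parallelogram
Base b = 10 m, Height h = 15.3 m
Formula: A = b * h
A = 10 * 15.3
A = 153
153 m^2


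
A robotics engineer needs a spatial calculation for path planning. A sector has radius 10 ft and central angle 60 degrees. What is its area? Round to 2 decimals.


Shape: circular sector
Radius r = 10 ft, Angle = 60 degrees
Formula: A = (angle/360) * pi * r^2
r^2 = 100
Fraction of circle = 60/360
A = (60/360) * pi * 100
A = 16.666667 * pi
A = 52.36
52.36 ft^2


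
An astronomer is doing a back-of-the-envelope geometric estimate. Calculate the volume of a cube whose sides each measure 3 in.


Shape: cube
Side s = 3 in
Formula: V = s^3
V = 3 * 3 * 3
V = 9 * 3
V = 27
27 in^3


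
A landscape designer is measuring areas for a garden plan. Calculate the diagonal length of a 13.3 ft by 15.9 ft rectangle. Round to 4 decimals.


Shape: rectangle (diagonal via Pythagoras)
Sides: 13.3 ft and 15.9 ft
Formula: d = sqrt(l^2 + w^2)
l^2 = 176.89, w^2 = 252.81
l^2 + w^2 = 429.7
d = sqrt(429.7)
d = 20.7292
20.7292 ft


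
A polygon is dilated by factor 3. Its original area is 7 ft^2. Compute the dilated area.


Linear scale factor k = 3
Original area = 7 ft^2
Rule: under a linear scaling by k, areas scale by k^2.
k^2 = 3^2 = 9
New area = 7 * 9
New area = 63
63 ft^2


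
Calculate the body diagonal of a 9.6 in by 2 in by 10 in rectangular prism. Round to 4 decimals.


Shape: rectangular box (space diagonal)
l = 9.6 in, w = 2 in, h = 10 in
Visualize: the diagonal of the base, then a right triangle with that diagonal and the height.
Formula: d = sqrt(l^2 + w^2 + h^2)
l^2 + w^2 + h^2 = 92.16 + 4 + 100 = 196.16
d = sqrt(196.16)
d = 14.0057
14.0057 in


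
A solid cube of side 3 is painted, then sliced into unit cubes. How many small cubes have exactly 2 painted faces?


Large cube: 3 x 3 x 3, cut into unit cubes.
n = 3, so n - 2 = 1
Cubes with 2 painted faces lie along the edges, excluding corners.
A cube has 12 edges; each contributes (n - 2) = 1 such cubes.
Count = 12 * 1 = 12
12 unit cubes


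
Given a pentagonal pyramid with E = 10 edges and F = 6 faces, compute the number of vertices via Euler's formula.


Polyhedron: pentagonal pyramid
Euler's formula for convex polyhedra: V - E + F = 2
Given: E = 10 edges and F = 6 faces
Solve for V:
V = 2 + E - F = 2 + 10 - 6 = 6
6 vertices


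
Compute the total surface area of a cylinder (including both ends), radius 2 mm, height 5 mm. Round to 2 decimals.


Shape: closed cylinder
Radius r = 2 mm, Height h = 5 mm
Formula: SA = 2*pi*r^2 + 2*pi*r*h = 2*pi*r*(r + h)
r + h = 7
2 * r * (r + h) = 2 * 2 * 7 = 28
SA = 28 * pi
SA = 87.96
87.96 mm^2


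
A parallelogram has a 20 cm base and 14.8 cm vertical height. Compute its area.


Shape: parallelogram
Base b = 20 cm, Height h = 14.8 cm
Formula: A = b * h
A = 20 * 14.8
A = 296
296 cm^2


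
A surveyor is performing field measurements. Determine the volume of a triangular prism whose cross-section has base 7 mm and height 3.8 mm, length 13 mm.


Shape: triangular prism
Triangle base = 7 mm, triangle height = 3.8 mm, prism length L = 13 mm
Formula: V = (1/2 * b * h_tri) * L
Cross-section area = 0.5 * 7 * 3.8 = 13.3
V = 13.3 * 13
V = 172.9
172.9 mm^3


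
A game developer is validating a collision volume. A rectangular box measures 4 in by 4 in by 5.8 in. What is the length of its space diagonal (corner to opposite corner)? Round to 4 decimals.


Shape: rectangular box (space diagonal)
l = 4 in, w = 4 in, h = 5.8 in
Visualize: the diagonal of the base, then a right triangle with that diagonal and the height.
Formula: d = sqrt(l^2 + w^2 + h^2)
l^2 + w^2 + h^2 = 16 + 16 + 33.64 = 65.64
d = sqrt(65.64)
d = 8.1019
8.1019 in


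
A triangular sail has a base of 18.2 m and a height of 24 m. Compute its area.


Shape: triangle
Base b = 18.2 m, Height h = 24 m
Formula: A = (1/2) * b * h
A = 0.5 * 18.2 * 24
A = 0.5 * 436.8
A = 218.4
218.4 m^2


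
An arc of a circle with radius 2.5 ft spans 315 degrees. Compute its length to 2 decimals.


Shape: circular arc
Radius r = 2.5 ft, Angle = 315 degrees
Formula: L = (angle/360) * 2 * pi * r
2 * pi * r = 5 * pi
L = (315/360) * 5 * pi
L = 4.375 * pi
L = 13.74
13.74 ft


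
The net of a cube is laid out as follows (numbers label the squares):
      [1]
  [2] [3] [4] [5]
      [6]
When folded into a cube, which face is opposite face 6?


Net: cross layout. Take square 3 as the base (bottom).
Fold the four squares in the horizontal row up around 3: 2 -> left, 4 -> right, 5 wraps to the top.
Fold 1 and 6 up from 3: 1 -> back, 6 -> front.
Opposite pairs are therefore: (1, 6), (2, 4), (3, 5).
Face 6 is opposite face 1.
face 1


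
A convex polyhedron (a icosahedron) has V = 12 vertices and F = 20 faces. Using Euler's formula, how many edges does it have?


Polyhedron: icosahedron
Euler's formula for convex polyhedra: V - E + F = 2
Given: V = 12 vertices and F = 20 faces
Solve for E:
E = V + F - 2 = 12 + 20 - 2 = 30
30 edges


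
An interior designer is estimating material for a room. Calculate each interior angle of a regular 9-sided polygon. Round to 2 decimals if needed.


Shape: regular nonagon (9 sides)
Formula: interior angle = (n - 2) * 180 / n
(n - 2) = 7
(n - 2) * 180 = 1260
angle = 1260 / 9
angle = 140
140 degrees


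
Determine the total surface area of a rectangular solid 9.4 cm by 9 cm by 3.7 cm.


Shape: rectangular prism
l = 9.4 cm, w = 9 cm, h = 3.7 cm
Formula: SA = 2(lw + lh + wh)
lw = 84.6, lh = 34.78, wh = 33.3
lw + lh + wh = 152.68
SA = 2 * 152.68
SA = 305.36
305.36 cm^2


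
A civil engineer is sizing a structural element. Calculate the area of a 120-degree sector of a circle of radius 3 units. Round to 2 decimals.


Shape: circular sector
Radius r = 3 units, Angle = 120 degrees
Formula: A = (angle/360) * pi * r^2
r^2 = 9
Fraction of circle = 120/360
A = (120/360) * pi * 9
A = 3 * pi
A = 9.42
9.42 units^2


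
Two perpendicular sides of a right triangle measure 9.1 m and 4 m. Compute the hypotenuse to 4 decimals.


Shape: right triangle
Legs a = 9.1 m, b = 4 m
Formula: c = sqrt(a^2 + b^2)
a^2 = 82.81, b^2 = 16
a^2 + b^2 = 98.81
c = sqrt(98.81)
c = 9.9403
9.9403 m


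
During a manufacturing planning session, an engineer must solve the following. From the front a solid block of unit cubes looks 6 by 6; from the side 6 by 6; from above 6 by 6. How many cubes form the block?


Orthographic views of a solid rectangular block:
Front view 6 x 6 -> length = 6, height = 6
Side view 6 x 6 -> width = 6, height = 6 (consistent)
Top view 6 x 6 -> confirms length = 6, width = 6
The block is 6 x 6 x 6.
Total unit cubes = 6 * 6 * 6 = 216
216 unit cubes


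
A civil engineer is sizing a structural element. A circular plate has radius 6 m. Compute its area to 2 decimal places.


Shape: circle
Radius r = 6 m
Formula: A = pi * r^2
r^2 = 6^2 = 36
A = pi * 36
A = 113.1
113.1 m^2


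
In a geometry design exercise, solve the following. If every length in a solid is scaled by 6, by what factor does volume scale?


Linear scale factor k = 6
Rule: under a linear scaling by k, volumes scale by k^3.
k^3 = 6 * 6 * 6
k^3 = 36 * 6
k^3 = 216
Volume scales by a factor of 216.
216 (dimensionless)


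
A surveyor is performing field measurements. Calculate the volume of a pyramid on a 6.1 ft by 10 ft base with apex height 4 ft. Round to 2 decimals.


Shape: rectangular pyramid
Base: 6.1 ft x 10 ft, Height h = 4 ft
Formula: V = (1/3) * base_area * h
base_area = 6.1 * 10 = 61
base_area * h = 61 * 4 = 244
V = 244 / 3
V = 81.33
81.33 ft^3


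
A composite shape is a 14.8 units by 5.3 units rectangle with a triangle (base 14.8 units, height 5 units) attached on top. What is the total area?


Composite shape: rectangle + triangle
Rectangle area = 14.8 * 5.3 = 78.44
Triangle area = 0.5 * 14.8 * 5 = 37
Total = 78.44 + 37
Total = 115.44
115.44 units^2


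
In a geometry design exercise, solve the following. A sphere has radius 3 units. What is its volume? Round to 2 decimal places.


Shape: sphere
Radius r = 3 units
Formula: V = (4/3) * pi * r^3
r^3 = 27
(4/3) * 27 = 36
V = 36 * pi
V = 113.1
113.1 units^3


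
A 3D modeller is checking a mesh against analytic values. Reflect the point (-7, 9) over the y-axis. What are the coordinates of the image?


Transformation: reflection
Original point: (-7, 9)
Rule for reflection over the y-axis: (x, y) -> (-x, y)
Apply: (-7, 9) -> (7, 9)
(7, 9)


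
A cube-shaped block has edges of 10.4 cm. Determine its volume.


Shape: cube
Side s = 10.4 cm
Formula: V = s^3
V = 10.4 * 10.4 * 10.4
V = 108.16 * 10.4
V = 1124.864
1124.864 cm^3


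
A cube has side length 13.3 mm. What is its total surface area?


Shape: cube
Side s = 13.3 mm
A cube has 6 square faces.
Formula: SA = 6 * s^2
s^2 = 176.89
SA = 6 * 176.89
SA = 1061.34
1061.34 mm^2


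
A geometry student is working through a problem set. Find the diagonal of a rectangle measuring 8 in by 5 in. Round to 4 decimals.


Shape: rectangle (diagonal via Pythagoras)
Sides: 8 in and 5 in
Formula: d = sqrt(l^2 + w^2)
l^2 = 64, w^2 = 25
l^2 + w^2 = 89
d = sqrt(89)
d = 9.434
9.434 in


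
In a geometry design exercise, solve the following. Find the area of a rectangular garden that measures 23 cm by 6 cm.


Shape: rectangle
Length l = 23 cm, Width w = 6 cm
Formula: A = l * w
A = 23 * 6
A = 138
138 cm^2


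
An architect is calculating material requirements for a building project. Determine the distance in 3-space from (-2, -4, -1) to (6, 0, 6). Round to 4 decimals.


3D distance between two points
P1 = (-2, -4, -1), P2 = (6, 0, 6)
Formula: d = sqrt((x2-x1)^2 + (y2-y1)^2 + (z2-z1)^2)
dx = 6 - -2 = 8
dy = 0 - -4 = 4
dz = 6 - -1 = 7
dx^2 + dy^2 + dz^2 = 64 + 16 + 49 = 129
d = sqrt(129)
d = 11.3578
11.3578 units


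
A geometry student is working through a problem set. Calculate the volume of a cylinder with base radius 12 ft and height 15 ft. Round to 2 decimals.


Shape: cylinder
Radius r = 12 ft, Height h = 15 ft
Formula: V = pi * r^2 * h
r^2 = 144
V = pi * 144 * 15
V = 2160 * pi
V = 6785.84
6785.84 ft^3


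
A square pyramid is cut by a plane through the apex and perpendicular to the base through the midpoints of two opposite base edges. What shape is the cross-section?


Solid: square pyramid
Cutting plane: through the apex and perpendicular to the base through the midpoints of two opposite base edges
Visualize the intersection of the plane with the solid's surface.
The boundary of the cut region is a isosceles triangle.
isosceles triangle


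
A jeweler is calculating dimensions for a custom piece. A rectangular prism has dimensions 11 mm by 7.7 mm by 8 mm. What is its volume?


Shape: rectangular prism
l = 11 mm, w = 7.7 mm, h = 8 mm
Formula: V = l * w * h
V = 11 * 7.7 * 8
V = 84.7 * 8
V = 677.6
677.6 mm^3


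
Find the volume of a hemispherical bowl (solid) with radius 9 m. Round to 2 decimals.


Shape: hemisphere (half of a sphere)
Radius r = 9 m
Formula: V = (1/2) * (4/3) * pi * r^3 = (2/3) * pi * r^3
r^3 = 729
(2/3) * 729 = 486
V = 486 * pi
V = 1526.81
1526.81 m^3


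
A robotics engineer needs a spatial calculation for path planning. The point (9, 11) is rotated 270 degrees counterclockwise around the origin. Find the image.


Transformation: rotation about the origin
Original point: (9, 11)
Rule for 270 deg counterclockwise: (x, y) -> (y, -x)
Apply: (9, 11) -> (11, -9)
(11, -9)


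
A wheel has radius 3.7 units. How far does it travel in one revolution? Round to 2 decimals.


Shape: circle
Radius r = 3.7 units
Formula: C = 2 * pi * r
C = 2 * pi * 3.7
C = 7.4 * pi
C = 23.25
23.25 units


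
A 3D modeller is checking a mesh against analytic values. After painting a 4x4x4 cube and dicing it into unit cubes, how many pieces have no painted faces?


Large cube: 4 x 4 x 4, cut into unit cubes.
n = 4, so n - 2 = 2
Unpainted cubes form the interior (n - 2)^3 block.
(n - 2)^3 = 2^3 = 8
8 unit cubes


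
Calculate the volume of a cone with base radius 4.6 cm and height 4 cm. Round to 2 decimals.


Shape: cone
Radius r = 4.6 cm, Height h = 4 cm
Formula: V = (1/3) * pi * r^2 * h
r^2 = 21.16
pi * r^2 * h = pi * 21.16 * 4 = 84.64 * pi
V = 84.64 * pi / 3
V = 88.63
88.63 cm^3


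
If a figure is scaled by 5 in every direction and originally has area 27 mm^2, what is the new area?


Linear scale factor k = 5
Original area = 27 mm^2
Rule: under a linear scaling by k, areas scale by k^2.
k^2 = 5^2 = 25
New area = 27 * 25
New area = 675
675 mm^2


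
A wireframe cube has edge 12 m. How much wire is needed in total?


Shape: cube
Side s = 12 m
A cube has 12 edges, all equal.
Formula: total edge length = 12 * s
Total = 12 * 12
Total = 144
144 m


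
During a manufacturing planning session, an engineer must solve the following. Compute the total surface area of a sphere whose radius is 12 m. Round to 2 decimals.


Shape: sphere
Radius r = 12 m
Formula: SA = 4 * pi * r^2
r^2 = 144
SA = 4 * pi * 144
SA = 576 * pi
SA = 1809.56
1809.56 m^2


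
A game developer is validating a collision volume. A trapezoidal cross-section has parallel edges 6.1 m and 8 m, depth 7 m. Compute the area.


Shape: trapezoid
Parallel sides a = 6.1 m, b = 8 m; Height h = 7 m
Formula: A = (a + b) * h / 2
a + b = 6.1 + 8 = 14.1
A = 14.1 * 7 / 2
A = 98.7 / 2
A = 49.35
49.35 m^2


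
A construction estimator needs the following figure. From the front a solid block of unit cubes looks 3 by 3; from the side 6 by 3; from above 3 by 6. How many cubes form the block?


Orthographic views of a solid rectangular block:
Front view 3 x 3 -> length = 3, height = 3
Side view 6 x 3 -> width = 6, height = 3 (consistent)
Top view 3 x 6 -> confirms length = 3, width = 6
The block is 3 x 6 x 3.
Total unit cubes = 3 * 6 * 3 = 54
54 unit cubes


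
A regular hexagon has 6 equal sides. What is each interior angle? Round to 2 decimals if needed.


Shape: regular hexagon (6 sides)
Formula: interior angle = (n - 2) * 180 / n
(n - 2) = 4
(n - 2) * 180 = 720
angle = 720 / 6
angle = 120
120 degrees


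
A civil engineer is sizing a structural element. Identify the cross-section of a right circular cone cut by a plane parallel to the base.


Solid: right circular cone
Cutting plane: parallel to the base
Visualize the intersection of the plane with the solid's surface.
The boundary of the cut region is a circle.
circle


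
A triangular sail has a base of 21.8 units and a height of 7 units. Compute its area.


Shape: triangle
Base b = 21.8 units, Height h = 7 units
Formula: A = (1/2) * b * h
A = 0.5 * 21.8 * 7
A = 0.5 * 152.6
A = 76.3
76.3 units^2


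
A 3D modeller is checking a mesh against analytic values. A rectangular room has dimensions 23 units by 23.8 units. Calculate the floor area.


Shape: rectangle
Length l = 23 units, Width w = 23.8 units
Formula: A = l * w
A = 23 * 23.8
A = 547.4
547.4 units^2


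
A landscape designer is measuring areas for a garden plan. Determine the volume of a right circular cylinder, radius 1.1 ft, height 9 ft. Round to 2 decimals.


Shape: cylinder
Radius r = 1.1 ft, Height h = 9 ft
Formula: V = pi * r^2 * h
r^2 = 1.21
V = pi * 1.21 * 9
V = 10.89 * pi
V = 34.21
34.21 ft^3


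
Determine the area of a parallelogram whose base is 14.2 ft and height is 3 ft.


Shape: parallelogram
Base b = 14.2 ft, Height h = 3 ft
Formula: A = b * h
A = 14.2 * 3
A = 42.6
42.6 ft^2


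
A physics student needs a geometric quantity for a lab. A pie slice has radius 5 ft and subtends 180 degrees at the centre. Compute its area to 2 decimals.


Shape: circular sector
Radius r = 5 ft, Angle = 180 degrees
Formula: A = (angle/360) * pi * r^2
r^2 = 25
Fraction of circle = 180/360
A = (180/360) * pi * 25
A = 12.5 * pi
A = 39.27
39.27 ft^2


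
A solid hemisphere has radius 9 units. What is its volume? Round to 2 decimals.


Shape: hemisphere (half of a sphere)
Radius r = 9 units
Formula: V = (1/2) * (4/3) * pi * r^3 = (2/3) * pi * r^3
r^3 = 729
(2/3) * 729 = 486
V = 486 * pi
V = 1526.81
1526.81 units^3


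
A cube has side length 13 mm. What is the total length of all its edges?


Shape: cube
Side s = 13 mm
A cube has 12 edges, all equal.
Formula: total edge length = 12 * s
Total = 12 * 13
Total = 156
156 mm


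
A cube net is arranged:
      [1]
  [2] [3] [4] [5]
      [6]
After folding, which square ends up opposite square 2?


Net: cross layout. Take square 3 as the base (bottom).
Fold the four squares in the horizontal row up around 3: 2 -> left, 4 -> right, 5 wraps to the top.
Fold 1 and 6 up from 3: 1 -> back, 6 -> front.
Opposite pairs are therefore: (1, 6), (2, 4), (3, 5).
Face 2 is opposite face 4.
face 4


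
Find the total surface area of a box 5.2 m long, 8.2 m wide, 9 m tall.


Shape: rectangular prism
l = 5.2 m, w = 8.2 m, h = 9 m
Formula: SA = 2(lw + lh + wh)
lw = 42.64, lh = 46.8, wh = 73.8
lw + lh + wh = 163.24
SA = 2 * 163.24
SA = 326.48
326.48 m^2


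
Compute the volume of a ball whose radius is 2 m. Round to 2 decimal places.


Shape: sphere
Radius r = 2 m
Formula: V = (4/3) * pi * r^3
r^3 = 8
(4/3) * 8 = 10.666667
V = 10.666667 * pi
V = 33.51
33.51 m^3


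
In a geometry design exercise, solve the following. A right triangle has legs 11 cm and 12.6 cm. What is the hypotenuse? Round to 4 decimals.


Shape: right triangle
Legs a = 11 cm, b = 12.6 cm
Formula: c = sqrt(a^2 + b^2)
a^2 = 121, b^2 = 158.76
a^2 + b^2 = 279.76
c = sqrt(279.76)
c = 16.726
16.726 cm


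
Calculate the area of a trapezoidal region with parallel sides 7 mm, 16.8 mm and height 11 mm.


Shape: trapezoid
Parallel sides a = 7 mm, b = 16.8 mm; Height h = 11 mm
Formula: A = (a + b) * h / 2
a + b = 7 + 16.8 = 23.8
A = 23.8 * 11 / 2
A = 261.8 / 2
A = 130.9
130.9 mm^2


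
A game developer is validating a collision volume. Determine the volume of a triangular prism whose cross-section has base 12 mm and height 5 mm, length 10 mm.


Shape: triangular prism
Triangle base = 12 mm, triangle height = 5 mm, prism length L = 10 mm
Formula: V = (1/2 * b * h_tri) * L
Cross-section area = 0.5 * 12 * 5 = 30
V = 30 * 10
V = 300
300 mm^3


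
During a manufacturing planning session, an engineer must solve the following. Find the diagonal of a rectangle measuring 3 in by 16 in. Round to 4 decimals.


Shape: rectangle (diagonal via Pythagoras)
Sides: 3 in and 16 in
Formula: d = sqrt(l^2 + w^2)
l^2 = 9, w^2 = 256
l^2 + w^2 = 265
d = sqrt(265)
d = 16.2788
16.2788 in


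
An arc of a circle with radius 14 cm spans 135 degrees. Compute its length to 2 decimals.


Shape: circular arc
Radius r = 14 cm, Angle = 135 degrees
Formula: L = (angle/360) * 2 * pi * r
2 * pi * r = 28 * pi
L = (135/360) * 28 * pi
L = 10.5 * pi
L = 32.99
32.99 cm


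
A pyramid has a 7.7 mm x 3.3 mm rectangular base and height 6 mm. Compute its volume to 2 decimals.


Shape: rectangular pyramid
Base: 7.7 mm x 3.3 mm, Height h = 6 mm
Formula: V = (1/3) * base_area * h
base_area = 7.7 * 3.3 = 25.41
base_area * h = 25.41 * 6 = 152.46
V = 152.46 / 3
V = 50.82
50.82 mm^3


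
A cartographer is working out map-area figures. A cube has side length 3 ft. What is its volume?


Shape: cube
Side s = 3 ft
Formula: V = s^3
V = 3 * 3 * 3
V = 9 * 3
V = 27
27 ft^3


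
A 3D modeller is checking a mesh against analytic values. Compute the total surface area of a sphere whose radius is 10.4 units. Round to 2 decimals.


Shape: sphere
Radius r = 10.4 units
Formula: SA = 4 * pi * r^2
r^2 = 108.16
SA = 4 * pi * 108.16
SA = 432.64 * pi
SA = 1359.18
1359.18 units^2


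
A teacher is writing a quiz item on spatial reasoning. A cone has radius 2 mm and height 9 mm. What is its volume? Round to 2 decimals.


Shape: cone
Radius r = 2 mm, Height h = 9 mm
Formula: V = (1/3) * pi * r^2 * h
r^2 = 4
pi * r^2 * h = pi * 4 * 9 = 36 * pi
V = 36 * pi / 3
V = 37.7
37.7 mm^3


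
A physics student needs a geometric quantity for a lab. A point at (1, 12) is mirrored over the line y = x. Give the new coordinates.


Transformation: reflection
Original point: (1, 12)
Rule for reflection over y = x: (x, y) -> (y, x)
Apply: (1, 12) -> (12, 1)
(12, 1)


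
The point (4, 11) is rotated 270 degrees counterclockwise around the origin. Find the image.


Transformation: rotation about the origin
Original point: (4, 11)
Rule for 270 deg counterclockwise: (x, y) -> (y, -x)
Apply: (4, 11) -> (11, -4)
(11, -4)


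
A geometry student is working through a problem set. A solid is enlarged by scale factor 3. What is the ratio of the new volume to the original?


Linear scale factor k = 3
Rule: under a linear scaling by k, volumes scale by k^3.
k^3 = 3 * 3 * 3
k^3 = 9 * 3
k^3 = 27
Volume scales by a factor of 27.
27 (dimensionless)


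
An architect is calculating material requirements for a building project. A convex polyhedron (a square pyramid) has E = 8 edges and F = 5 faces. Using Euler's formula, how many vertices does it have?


Polyhedron: square pyramid
Euler's formula for convex polyhedra: V - E + F = 2
Given: E = 8 edges and F = 5 faces
Solve for V:
V = 2 + E - F = 2 + 8 - 5 = 5
5 vertices


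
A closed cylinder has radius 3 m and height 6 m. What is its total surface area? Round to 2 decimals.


Shape: closed cylinder
Radius r = 3 m, Height h = 6 m
Formula: SA = 2*pi*r^2 + 2*pi*r*h = 2*pi*r*(r + h)
r + h = 9
2 * r * (r + h) = 2 * 3 * 9 = 54
SA = 54 * pi
SA = 169.65
169.65 m^2


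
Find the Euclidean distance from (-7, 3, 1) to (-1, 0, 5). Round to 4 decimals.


3D distance between two points
P1 = (-7, 3, 1), P2 = (-1, 0, 5)
Formula: d = sqrt((x2-x1)^2 + (y2-y1)^2 + (z2-z1)^2)
dx = -1 - -7 = 6
dy = 0 - 3 = -3
dz = 5 - 1 = 4
dx^2 + dy^2 + dz^2 = 36 + 9 + 16 = 61
d = sqrt(61)
d = 7.8102
7.8102 units


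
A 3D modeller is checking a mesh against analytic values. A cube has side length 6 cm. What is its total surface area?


Shape: cube
Side s = 6 cm
A cube has 6 square faces.
Formula: SA = 6 * s^2
s^2 = 36
SA = 6 * 36
SA = 216
216 cm^2


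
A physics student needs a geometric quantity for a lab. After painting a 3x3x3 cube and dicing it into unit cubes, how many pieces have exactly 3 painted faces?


Large cube: 3 x 3 x 3, cut into unit cubes.
Cubes with 3 painted faces are at the corners. A cube always has 8 corners.
Count = 8
8 unit cubes


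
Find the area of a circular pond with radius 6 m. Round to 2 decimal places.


Shape: circle
Radius r = 6 m
Formula: A = pi * r^2
r^2 = 6^2 = 36
A = pi * 36
A = 113.1
113.1 m^2


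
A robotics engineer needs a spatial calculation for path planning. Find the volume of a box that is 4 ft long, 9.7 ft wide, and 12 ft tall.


Shape: rectangular prism
l = 4 ft, w = 9.7 ft, h = 12 ft
Formula: V = l * w * h
V = 4 * 9.7 * 12
V = 38.8 * 12
V = 465.6
465.6 ft^3


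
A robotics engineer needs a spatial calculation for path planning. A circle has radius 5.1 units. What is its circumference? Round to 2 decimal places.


Shape: circle
Radius r = 5.1 units
Formula: C = 2 * pi * r
C = 2 * pi * 5.1
C = 10.2 * pi
C = 32.04
32.04 units


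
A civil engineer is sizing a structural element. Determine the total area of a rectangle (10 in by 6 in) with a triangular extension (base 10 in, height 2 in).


Composite shape: rectangle + triangle
Rectangle area = 10 * 6 = 60
Triangle area = 0.5 * 10 * 2 = 10
Total = 60 + 10
Total = 70
70 in^2


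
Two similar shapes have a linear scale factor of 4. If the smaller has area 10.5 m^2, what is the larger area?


Linear scale factor k = 4
Original area = 10.5 m^2
Rule: under a linear scaling by k, areas scale by k^2.
k^2 = 4^2 = 16
New area = 10.5 * 16
New area = 168
168 m^2


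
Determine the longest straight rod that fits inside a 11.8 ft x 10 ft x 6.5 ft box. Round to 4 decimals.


Shape: rectangular box (space diagonal)
l = 11.8 ft, w = 10 ft, h = 6.5 ft
Visualize: the diagonal of the base, then a right triangle with that diagonal and the height.
Formula: d = sqrt(l^2 + w^2 + h^2)
l^2 + w^2 + h^2 = 139.24 + 100 + 42.25 = 281.49
d = sqrt(281.49)
d = 16.7777
16.7777 ft


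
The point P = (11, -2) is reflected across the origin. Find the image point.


Transformation: reflection
Original point: (11, -2)
Rule for reflection through the origin: (x, y) -> (-x, -y)
Apply: (11, -2) -> (-11, 2)
(-11, 2)


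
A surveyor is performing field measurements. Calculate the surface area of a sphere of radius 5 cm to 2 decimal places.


Shape: sphere
Radius r = 5 cm
Formula: SA = 4 * pi * r^2
r^2 = 25
SA = 4 * pi * 25
SA = 100 * pi
SA = 314.16
314.16 cm^2


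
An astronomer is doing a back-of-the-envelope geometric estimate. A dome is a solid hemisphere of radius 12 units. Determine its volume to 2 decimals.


Shape: hemisphere (half of a sphere)
Radius r = 12 units
Formula: V = (1/2) * (4/3) * pi * r^3 = (2/3) * pi * r^3
r^3 = 1728
(2/3) * 1728 = 1152
V = 1152 * pi
V = 3619.11
3619.11 units^3


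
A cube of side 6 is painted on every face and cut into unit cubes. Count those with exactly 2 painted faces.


Large cube: 6 x 6 x 6, cut into unit cubes.
n = 6, so n - 2 = 4
Cubes with 2 painted faces lie along the edges, excluding corners.
A cube has 12 edges; each contributes (n - 2) = 4 such cubes.
Count = 12 * 4 = 48
48 unit cubes


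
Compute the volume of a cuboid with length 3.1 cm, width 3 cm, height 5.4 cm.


Shape: rectangular prism
l = 3.1 cm, w = 3 cm, h = 5.4 cm
Formula: V = l * w * h
V = 3.1 * 3 * 5.4
V = 9.3 * 5.4
V = 50.22
50.22 cm^3


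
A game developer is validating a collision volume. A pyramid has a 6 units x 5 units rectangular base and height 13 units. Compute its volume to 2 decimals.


Shape: rectangular pyramid
Base: 6 units x 5 units, Height h = 13 units
Formula: V = (1/3) * base_area * h
base_area = 6 * 5 = 30
base_area * h = 30 * 13 = 390
V = 390 / 3
V = 130
130 units^3


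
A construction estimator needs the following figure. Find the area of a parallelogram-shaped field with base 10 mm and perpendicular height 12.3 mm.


Shape: parallelogram
Base b = 10 mm, Height h = 12.3 mm
Formula: A = b * h
A = 10 * 12.3
A = 123
123 mm^2


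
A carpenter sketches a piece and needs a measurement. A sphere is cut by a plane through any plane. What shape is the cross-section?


Solid: sphere
Cutting plane: through any plane
Visualize the intersection of the plane with the solid's surface.
The boundary of the cut region is a circle.
circle


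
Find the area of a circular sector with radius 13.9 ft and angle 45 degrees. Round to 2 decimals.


Shape: circular sector
Radius r = 13.9 ft, Angle = 45 degrees
Formula: A = (angle/360) * pi * r^2
r^2 = 193.21
Fraction of circle = 45/360
A = (45/360) * pi * 193.21
A = 24.15125 * pi
A = 75.87
75.87 ft^2
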